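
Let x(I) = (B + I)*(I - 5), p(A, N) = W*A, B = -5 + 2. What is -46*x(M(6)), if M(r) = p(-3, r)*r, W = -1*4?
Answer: -212658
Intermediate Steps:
B = -3
W = -4
p(A, N) = -4*A
M(r) = 12*r (M(r) = (-4*(-3))*r = 12*r)
x(I) = (-5 + I)*(-3 + I) (x(I) = (-3 + I)*(I - 5) = (-3 + I)*(-5 + I) = (-5 + I)*(-3 + I))
-46*x(M(6)) = -46*(15 + (12*6)² - 96*6) = -46*(15 + 72² - 8*72) = -46*(15 + 5184 - 576) = -46*4623 = -212658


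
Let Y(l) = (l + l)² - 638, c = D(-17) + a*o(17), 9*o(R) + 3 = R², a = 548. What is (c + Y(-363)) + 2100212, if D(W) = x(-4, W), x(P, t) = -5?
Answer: 23796533/9 ≈ 2.6441e+6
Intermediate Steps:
o(R) = -⅓ + R²/9
D(W) = -5
c = 156683/9 (c = -5 + 548*(-⅓ + (⅑)*17²) = -5 + 548*(-⅓ + (⅑)*289) = -5 + 548*(-⅓ + 289/9) = -5 + 548*(286/9) = -5 + 156728/9 = 156683/9 ≈ 17409.)
Y(l) = -638 + 4*l² (Y(l) = (2*l)² - 638 = 4*l² - 638 = -638 + 4*l²)
(c + Y(-363)) + 2100212 = (156683/9 + (-638 + 4*(-363)²)) + 2100212 = (156683/9 + (-638 + 4*131769)) + 2100212 = (156683/9 + (-638 + 527076)) + 2100212 = (156683/9 + 526438) + 2100212 = 4894625/9 + 2100212 = 23796533/9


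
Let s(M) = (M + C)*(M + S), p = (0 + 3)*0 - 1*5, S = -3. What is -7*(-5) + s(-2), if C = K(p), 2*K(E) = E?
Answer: 115/2 ≈ 57.500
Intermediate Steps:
p = -5 (p = 3*0 - 5 = 0 - 5 = -5)
K(E) = E/2
C = -5/2 (C = (1/2)*(-5) = -5/2 ≈ -2.5000)
s(M) = (-3 + M)*(-5/2 + M) (s(M) = (M - 5/2)*(M - 3) = (-5/2 + M)*(-3 + M) = (-3 + M)*(-5/2 + M))
-7*(-5) + s(-2) = -7*(-5) + (15/2 + (-2)**2 - 11/2*(-2)) = 35 + (15/2 + 4 + 11) = 35 + 45/2 = 115/2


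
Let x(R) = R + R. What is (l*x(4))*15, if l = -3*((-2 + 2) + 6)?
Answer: -2160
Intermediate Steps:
x(R) = 2*R
l = -18 (l = -3*(0 + 6) = -3*6 = -18)
(l*x(4))*15 = -36*4*15 = -18*8*15 = -144*15 = -2160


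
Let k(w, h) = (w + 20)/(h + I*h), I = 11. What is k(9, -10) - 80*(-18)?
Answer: 172771/120 ≈ 1439.8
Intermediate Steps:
k(w, h) = (20 + w)/(12*h) (k(w, h) = (w + 20)/(h + 11*h) = (20 + w)/((12*h)) = (20 + w)*(1/(12*h)) = (20 + w)/(12*h))
k(9, -10) - 80*(-18) = (1/12)*(20 + 9)/(-10) - 80*(-18) = (1/12)*(-1/10)*29 + 1440 = -29/120 + 1440 = 172771/120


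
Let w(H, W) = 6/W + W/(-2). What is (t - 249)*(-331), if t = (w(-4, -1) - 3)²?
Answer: 234017/4 ≈ 58504.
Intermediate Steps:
w(H, W) = 6/W - W/2 (w(H, W) = 6/W + W*(-½) = 6/W - W/2)
t = 289/4 (t = ((6/(-1) - ½*(-1)) - 3)² = ((6*(-1) + ½) - 3)² = ((-6 + ½) - 3)² = (-11/2 - 3)² = (-17/2)² = 289/4 ≈ 72.250)
(t - 249)*(-331) = (289/4 - 249)*(-331) = -707/4*(-331) = 234017/4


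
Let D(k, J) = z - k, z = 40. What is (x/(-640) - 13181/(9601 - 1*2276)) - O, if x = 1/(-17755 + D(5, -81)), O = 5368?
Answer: -17843061742299/3322854400 ≈ -5369.8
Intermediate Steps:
D(k, J) = 40 - k
x = -1/17720 (x = 1/(-17755 + (40 - 1*5)) = 1/(-17755 + (40 - 5)) = 1/(-17755 + 35) = 1/(-17720) = -1/17720 ≈ -5.6433e-5)
(x/(-640) - 13181/(9601 - 1*2276)) - O = (-1/17720/(-640) - 13181/(9601 - 1*2276)) - 1*5368 = (-1/17720*(-1/640) - 13181/(9601 - 2276)) - 5368 = (1/11340800 - 13181/7325) - 5368 = -5979323099/3322854400 - 5368 = -17843061742299/3322854400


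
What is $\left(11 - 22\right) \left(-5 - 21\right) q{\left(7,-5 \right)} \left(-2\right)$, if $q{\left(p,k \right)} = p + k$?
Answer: $-1144$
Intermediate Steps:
$q{\left(p,k \right)} = k + p$
$\left(11 - 22\right) \left(-5 - 21\right) q{\left(7,-5 \right)} \left(-2\right) = \left(11 - 22\right) \left(-5 - 21\right) \left(-5 + 7\right) \left(-2\right) = \left(-11\right) \left(-26\right) 2 \left(-2\right) = 286 \cdot 2 \left(-2\right) = 572 \left(-2\right) = -1144$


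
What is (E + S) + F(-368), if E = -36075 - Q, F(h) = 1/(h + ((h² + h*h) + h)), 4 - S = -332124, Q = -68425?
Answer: 98449881537/270112 ≈ 3.6448e+5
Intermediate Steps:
S = 332128 (S = 4 - 1*(-332124) = 4 + 332124 = 332128)
F(h) = 1/(2*h + 2*h²) (F(h) = 1/(h + ((h² + h²) + h)) = 1/(h + (2*h² + h)) = 1/(h + (h + 2*h²)) = 1/(2*h + 2*h²))
E = 32350 (E = -36075 - 1*(-68425) = -36075 + 68425 = 32350)
(E + S) + F(-368) = (32350 + 332128) + (½)/(-368*(1 - 368)) = 364478 + (½)*(-1/368)/(-367) = 364478 + (½)*(-1/368)*(-1/367) = 364478 + 1/270112 = 98449881537/270112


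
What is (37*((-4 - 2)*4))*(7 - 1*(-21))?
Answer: -24864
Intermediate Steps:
(37*((-4 - 2)*4))*(7 - 1*(-21)) = (37*(-6*4))*(7 + 21) = (37*(-24))*28 = -888*28 = -24864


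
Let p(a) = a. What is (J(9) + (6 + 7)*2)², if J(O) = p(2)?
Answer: 784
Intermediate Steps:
J(O) = 2
(J(9) + (6 + 7)*2)² = (2 + (6 + 7)*2)² = (2 + 13*2)² = (2 + 26)² = 28² = 784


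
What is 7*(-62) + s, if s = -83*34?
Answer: -3256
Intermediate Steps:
s = -2822
7*(-62) + s = 7*(-62) - 2822 = -434 - 2822 = -3256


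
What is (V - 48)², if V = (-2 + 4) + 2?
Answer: 1936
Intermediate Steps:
V = 4 (V = 2 + 2 = 4)
(V - 48)² = (4 - 48)² = (-44)² = 1936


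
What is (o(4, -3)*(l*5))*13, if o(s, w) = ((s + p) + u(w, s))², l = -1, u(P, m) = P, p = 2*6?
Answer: -10985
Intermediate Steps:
p = 12
o(s, w) = (12 + s + w)² (o(s, w) = ((s + 12) + w)² = ((12 + s) + w)² = (12 + s + w)²)
(o(4, -3)*(l*5))*13 = ((12 + 4 - 3)²*(-1*5))*13 = (13²*(-5))*13 = (169*(-5))*13 = -845*13 = -10985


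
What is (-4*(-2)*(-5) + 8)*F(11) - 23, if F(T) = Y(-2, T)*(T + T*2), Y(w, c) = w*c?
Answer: 23209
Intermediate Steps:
Y(w, c) = c*w
F(T) = -6*T**2 (F(T) = (T*(-2))*(T + T*2) = (-2*T)*(T + 2*T) = (-2*T)*(3*T) = -6*T**2)
(-4*(-2)*(-5) + 8)*F(11) - 23 = (-4*(-2)*(-5) + 8)*(-6*11**2) - 23 = (8*(-5) + 8)*(-6*121) - 23 = (-40 + 8)*(-726) - 23 = -32*(-726) - 23 = 23232 - 23 = 23209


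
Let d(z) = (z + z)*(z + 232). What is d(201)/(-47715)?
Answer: -58022/15905 ≈ -3.6480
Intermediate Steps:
d(z) = 2*z*(232 + z) (d(z) = (2*z)*(232 + z) = 2*z*(232 + z))
d(201)/(-47715) = (2*201*(232 + 201))/(-47715) = (2*201*433)*(-1/47715) = 174066*(-1/47715) = -58022/15905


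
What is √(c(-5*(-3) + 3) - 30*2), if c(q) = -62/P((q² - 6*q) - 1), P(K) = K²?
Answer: 11*I*√22922/215 ≈ 7.7461*I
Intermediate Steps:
c(q) = -62/(-1 + q² - 6*q)² (c(q) = -62/((q² - 6*q) - 1)² = -62/(-1 + q² - 6*q)²)
√(c(-5*(-3) + 3) - 30*2) = √(-62/(1 - (-5*(-3) + 3)² + 6*(-5*(-3) + 3))² - 30*2) = √(-62/(1 - (15 + 3)² + 6*(15 + 3))² - 60) = √(-62/(1 - 1*18² + 6*18)² - 60) = √(-62/(1 - 1*324 + 108)² - 60) = √(-62/(1 - 324 + 108)² - 60) = √(-62/(-215)² - 60) = √(-62*1/46225 - 60) = √(-62/46225 - 60) = √(-2773562/46225) = 11*I*√22922/215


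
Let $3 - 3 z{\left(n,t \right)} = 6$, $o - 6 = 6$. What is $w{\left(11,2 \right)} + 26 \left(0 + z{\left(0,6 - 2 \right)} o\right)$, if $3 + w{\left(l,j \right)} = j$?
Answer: $-313$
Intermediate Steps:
$o = 12$ ($o = 6 + 6 = 12$)
$z{\left(n,t \right)} = -1$ ($z{\left(n,t \right)} = 1 - 2 = -1$)
$w{\left(l,j \right)} = -3 + j$
$w{\left(11,2 \right)} + 26 \left(0 + z{\left(0,6 - 2 \right)} o\right) = \left(-3 + 2\right) + 26 \left(0 - 12\right) = -1 + 26 \left(0 - 12\right) = -1 + 26 \left(-12\right) = -1 - 312 = -313$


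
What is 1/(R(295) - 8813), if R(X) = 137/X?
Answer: -295/2599698 ≈ -0.00011347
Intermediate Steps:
1/(R(295) - 8813) = 1/(137/295 - 8813) = 1/(-2599698/295) = -295/2599698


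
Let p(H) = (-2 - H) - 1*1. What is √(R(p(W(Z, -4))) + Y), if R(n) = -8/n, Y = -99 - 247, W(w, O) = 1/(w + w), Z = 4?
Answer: 9*I*√106/5 ≈ 18.532*I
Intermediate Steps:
W(w, O) = 1/(2*w)
Y = -346
p(H) = -3 - H (p(H) = (-2 - H) - 1 = -3 - H)
√(R(p(W(Z, -4))) + Y) = √(-8/(-3 - 1/(2*4)) - 346) = √(-8/(-3 - 1*⅛) - 346) = √(-8/(-3 - ⅛) - 346) = √(-8/(-25/8) - 346) = √(-8*(-8/25) - 346) = √(64/25 - 346) = √(-8586/25) = 9*I*√106/5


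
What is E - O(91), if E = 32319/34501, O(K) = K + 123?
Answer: -7350895/34501 ≈ -213.06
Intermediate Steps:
O(K) = 123 + K
E = 32319/34501 (E = 32319*(1/34501) = 32319/34501 ≈ 0.93676)
E - O(91) = 32319/34501 - (123 + 91) = 32319/34501 - 1*214 = 32319/34501 - 214 = -7350895/34501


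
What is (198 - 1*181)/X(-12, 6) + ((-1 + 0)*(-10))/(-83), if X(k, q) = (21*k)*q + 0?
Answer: -16531/125496 ≈ -0.13173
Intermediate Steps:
X(k, q) = 21*k*q (X(k, q) = 21*k*q + 0 = 21*k*q)
(198 - 1*181)/X(-12, 6) + ((-1 + 0)*(-10))/(-83) = (198 - 1*181)/((21*(-12)*6)) + ((-1 + 0)*(-10))/(-83) = (198 - 181)/(-1512) - 1*(-10)*(-1/83) = 17*(-1/1512) + 10*(-1/83) = -17/1512 - 10/83 = -16531/125496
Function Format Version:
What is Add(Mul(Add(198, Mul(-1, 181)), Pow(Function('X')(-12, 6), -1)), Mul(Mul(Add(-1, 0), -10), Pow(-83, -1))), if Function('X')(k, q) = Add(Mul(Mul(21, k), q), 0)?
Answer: Rational(-16531, 125496) ≈ -0.13173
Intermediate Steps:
Function('X')(k, q) = Mul(21, k, q) (Function('X')(k, q) = Add(Mul(21, k, q), 0) = Mul(21, k, q))
Add(Mul(Add(198, Mul(-1, 181)), Pow(Function('X')(-12, 6), -1)), Mul(Mul(Add(-1, 0), -10), Pow(-83, -1))) = Add(Mul(Add(198, Mul(-1, 181)), Pow(Mul(21, -12, 6), -1)), Mul(Mul(Add(-1, 0), -10), Pow(-83, -1))) = Add(Mul(Add(198, -181), Pow(-1512, -1)), Mul(Mul(-1, -10), Rational(-1, 83))) = Add(Mul(17, Rational(-1, 1512)), Mul(10, Rational(-1, 83))) = Add(Rational(-17, 1512), Rational(-10, 83)) = Rational(-16531, 125496)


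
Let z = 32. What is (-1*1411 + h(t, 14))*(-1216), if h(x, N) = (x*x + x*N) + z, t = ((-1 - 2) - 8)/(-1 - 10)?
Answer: 1658624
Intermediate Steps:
t = 1 (t = (-3 - 8)/(-11) = -11*(-1/11) = 1)
h(x, N) = 32 + x² + N*x (h(x, N) = (x*x + x*N) + 32 = (x² + N*x) + 32 = 32 + x² + N*x)
(-1*1411 + h(t, 14))*(-1216) = (-1*1411 + (32 + 1² + 14*1))*(-1216) = (-1411 + (32 + 1 + 14))*(-1216) = (-1411 + 47)*(-1216) = -1364*(-1216) = 1658624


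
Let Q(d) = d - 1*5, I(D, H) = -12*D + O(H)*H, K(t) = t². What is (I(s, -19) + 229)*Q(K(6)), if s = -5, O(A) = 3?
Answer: 7192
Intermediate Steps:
I(D, H) = -12*D + 3*H
Q(d) = -5 + d (Q(d) = d - 5 = -5 + d)
(I(s, -19) + 229)*Q(K(6)) = ((-12*(-5) + 3*(-19)) + 229)*(-5 + 6²) = ((60 - 57) + 229)*(-5 + 36) = (3 + 229)*31 = 232*31 = 7192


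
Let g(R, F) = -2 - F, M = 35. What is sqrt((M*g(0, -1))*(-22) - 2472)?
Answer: I*sqrt(1702) ≈ 41.255*I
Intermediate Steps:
sqrt((M*g(0, -1))*(-22) - 2472) = sqrt((35*(-2 - 1*(-1)))*(-22) - 2472) = sqrt((35*(-2 + 1))*(-22) - 2472) = sqrt((35*(-1))*(-22) - 2472) = sqrt(-35*(-22) - 2472) = sqrt(770 - 2472) = sqrt(-1702) = I*sqrt(1702)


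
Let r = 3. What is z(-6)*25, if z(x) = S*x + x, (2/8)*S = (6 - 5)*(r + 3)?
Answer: -3750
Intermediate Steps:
S = 24 (S = 4*((6 - 5)*(3 + 3)) = 4*(1*6) = 4*6 = 24)
z(x) = 25*x (z(x) = 24*x + x = 25*x)
z(-6)*25 = (25*(-6))*25 = -150*25 = -3750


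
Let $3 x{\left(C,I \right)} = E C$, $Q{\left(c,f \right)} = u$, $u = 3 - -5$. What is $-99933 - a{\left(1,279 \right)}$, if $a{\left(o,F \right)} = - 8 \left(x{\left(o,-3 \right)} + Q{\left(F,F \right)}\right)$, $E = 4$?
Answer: $- \frac{299575}{3} \approx -99858.0$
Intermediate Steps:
$u = 8$ ($u = 3 + 5 = 8$)
$Q{\left(c,f \right)} = 8$
$x{\left(C,I \right)} = \frac{4 C}{3}$
$a{\left(o,F \right)} = -64 - \frac{32 o}{3}$ ($a{\left(o,F \right)} = - 8 \left(\frac{4 o}{3} + 8\right) = - 8 \left(8 + \frac{4 o}{3}\right) = -64 - \frac{32 o}{3}$)
$-99933 - a{\left(1,279 \right)} = -99933 - \left(-64 - \frac{32}{3}\right) = -99933 - - \frac{224}{3} = -99933 + \frac{224}{3} = - \frac{299575}{3}$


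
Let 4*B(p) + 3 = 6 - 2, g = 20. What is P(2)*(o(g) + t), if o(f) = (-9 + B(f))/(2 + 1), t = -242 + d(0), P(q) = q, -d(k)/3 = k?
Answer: -2939/6 ≈ -489.83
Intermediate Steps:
d(k) = -3*k
B(p) = ¼ (B(p) = -¾ + (6 - 2)/4 = -¾ + (¼)*4 = -¾ + 1 = ¼)
t = -242 (t = -242 - 3*0 = -242 + 0 = -242)
o(f) = -35/12 (o(f) = (-9 + ¼)/(2 + 1) = -35/4/3 = -35/4*⅓ = -35/12)
P(2)*(o(g) + t) = 2*(-35/12 - 242) = 2*(-2939/12) = -2939/6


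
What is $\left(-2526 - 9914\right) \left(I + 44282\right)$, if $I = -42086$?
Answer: $-27318240$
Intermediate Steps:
$\left(-2526 - 9914\right) \left(I + 44282\right) = \left(-2526 - 9914\right) \left(-42086 + 44282\right) = \left(-12440\right) 2196 = -27318240$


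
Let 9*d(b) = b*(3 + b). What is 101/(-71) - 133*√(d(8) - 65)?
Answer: -101/71 - 133*I*√497/3 ≈ -1.4225 - 988.34*I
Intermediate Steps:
d(b) = b*(3 + b)/9 (d(b) = (b*(3 + b))/9 = b*(3 + b)/9)
101/(-71) - 133*√(d(8) - 65) = 101/(-71) - 133*√((⅑)*8*(3 + 8) - 65) = 101*(-1/71) - 133*√((⅑)*8*11 - 65) = -101/71 - 133*√(88/9 - 65) = -101/71 - 133*I*√497/3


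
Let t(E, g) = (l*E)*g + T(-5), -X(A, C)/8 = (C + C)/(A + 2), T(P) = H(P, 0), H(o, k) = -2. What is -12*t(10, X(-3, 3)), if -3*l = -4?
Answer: -7656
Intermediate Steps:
l = 4/3 (l = -⅓*(-4) = 4/3 ≈ 1.3333)
T(P) = -2
X(A, C) = -16*C/(2 + A) (X(A, C) = -8*(C + C)/(A + 2) = -8*2*C/(2 + A) = -16*C/(2 + A))
t(E, g) = -2 + 4*E*g/3 (t(E, g) = (4*E/3)*g - 2 = 4*E*g/3 - 2 = -2 + 4*E*g/3)
-12*t(10, X(-3, 3)) = -12*(-2 + (4/3)*10*(-16*3/(2 - 3))) = -12*(-2 + (4/3)*10*(-16*3/(-1))) = -12*(-2 + (4/3)*10*(-16*3*(-1))) = -12*(-2 + (4/3)*10*48) = -12*(-2 + 640) = -12*638 = -7656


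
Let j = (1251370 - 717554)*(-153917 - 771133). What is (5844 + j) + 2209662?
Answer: -493804275294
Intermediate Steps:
j = -493806490800 (j = 533816*(-925050) = -493806490800)
(5844 + j) + 2209662 = (5844 - 493806490800) + 2209662 = -493806484956 + 2209662 = -493804275294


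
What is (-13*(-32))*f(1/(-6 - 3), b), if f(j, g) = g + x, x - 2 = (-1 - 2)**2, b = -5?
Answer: 2496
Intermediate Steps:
x = 11 (x = 2 + (-1 - 2)**2 = 2 + (-3)**2 = 2 + 9 = 11)
f(j, g) = 11 + g (f(j, g) = g + 11 = 11 + g)
(-13*(-32))*f(1/(-6 - 3), b) = (-13*(-32))*(11 - 5) = 416*6 = 2496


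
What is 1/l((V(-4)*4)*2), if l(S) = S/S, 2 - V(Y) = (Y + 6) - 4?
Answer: 1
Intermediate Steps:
V(Y) = -Y (V(Y) = 2 - ((Y + 6) - 4) = 2 - ((6 + Y) - 4) = 2 - (2 + Y) = 2 + (-2 - Y) = -Y)
l(S) = 1
1/l((V(-4)*4)*2) = 1/1 = 1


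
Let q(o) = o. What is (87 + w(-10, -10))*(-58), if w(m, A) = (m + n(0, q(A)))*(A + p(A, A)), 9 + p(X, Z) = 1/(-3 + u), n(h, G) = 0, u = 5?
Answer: -15776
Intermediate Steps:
p(X, Z) = -17/2 (p(X, Z) = -9 + 1/(-3 + 5) = -9 + 1/2 = -9 + ½ = -17/2)
w(m, A) = m*(-17/2 + A) (w(m, A) = (m + 0)*(A - 17/2) = m*(-17/2 + A))
(87 + w(-10, -10))*(-58) = (87 + (½)*(-10)*(-17 + 2*(-10)))*(-58) = (87 + (½)*(-10)*(-17 - 20))*(-58) = (87 + (½)*(-10)*(-37))*(-58) = (87 + 185)*(-58) = 272*(-58) = -15776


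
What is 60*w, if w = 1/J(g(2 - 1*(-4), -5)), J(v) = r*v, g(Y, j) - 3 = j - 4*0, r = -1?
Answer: 30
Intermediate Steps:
g(Y, j) = 3 + j (g(Y, j) = 3 + (j - 4*0) = 3 + (j + 0) = 3 + j)
J(v) = -v
w = 1/2 (w = 1/(-(3 - 5)) = 1/(-1*(-2)) = 1/2 ≈ 0.50000)
60*w = 60*(1/2) = 30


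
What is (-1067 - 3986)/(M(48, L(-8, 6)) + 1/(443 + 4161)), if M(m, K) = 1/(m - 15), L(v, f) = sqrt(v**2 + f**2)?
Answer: -767712396/4637 ≈ -1.6556e+5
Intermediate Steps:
L(v, f) = sqrt(f**2 + v**2)
M(m, K) = 1/(-15 + m)
(-1067 - 3986)/(M(48, L(-8, 6)) + 1/(443 + 4161)) = (-1067 - 3986)/(1/(-15 + 48) + 1/(443 + 4161)) = -5053/(1/33 + 1/4604) = -5053/4637/151932 = -5053*151932/4637 = -767712396/4637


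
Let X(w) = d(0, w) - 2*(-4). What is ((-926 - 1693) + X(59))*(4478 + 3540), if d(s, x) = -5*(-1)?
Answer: -20894908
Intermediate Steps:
d(s, x) = 5
X(w) = 13 (X(w) = 5 - 2*(-4) = 5 + 8 = 13)
((-926 - 1693) + X(59))*(4478 + 3540) = ((-926 - 1693) + 13)*(4478 + 3540) = (-2619 + 13)*8018 = -2606*8018 = -20894908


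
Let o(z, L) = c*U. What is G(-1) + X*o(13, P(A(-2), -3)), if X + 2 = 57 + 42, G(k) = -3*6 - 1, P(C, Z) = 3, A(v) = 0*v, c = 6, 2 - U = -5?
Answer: 4055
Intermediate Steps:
U = 7 (U = 2 - 1*(-5) = 2 + 5 = 7)
A(v) = 0
o(z, L) = 42 (o(z, L) = 6*7 = 42)
G(k) = -19 (G(k) = -18 - 1 = -19)
X = 97 (X = -2 + (57 + 42) = -2 + 99 = 97)
G(-1) + X*o(13, P(A(-2), -3)) = -19 + 97*42 = -19 + 4074 = 4055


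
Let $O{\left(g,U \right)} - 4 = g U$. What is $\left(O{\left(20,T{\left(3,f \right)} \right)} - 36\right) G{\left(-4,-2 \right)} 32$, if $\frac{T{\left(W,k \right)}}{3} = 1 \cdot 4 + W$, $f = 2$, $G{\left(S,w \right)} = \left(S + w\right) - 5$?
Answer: $-136576$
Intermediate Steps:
$G{\left(S,w \right)} = -5 + S + w$
$T{\left(W,k \right)} = 12 + 3 W$ ($T{\left(W,k \right)} = 3 \left(1 \cdot 4 + W\right) = 3 \left(4 + W\right) = 12 + 3 W$)
$O{\left(g,U \right)} = 4 + U g$ ($O{\left(g,U \right)} = 4 + g U = 4 + U g$)
$\left(O{\left(20,T{\left(3,f \right)} \right)} - 36\right) G{\left(-4,-2 \right)} 32 = \left(\left(4 + \left(12 + 3 \cdot 3\right) 20\right) - 36\right) \left(-5 - 4 - 2\right) 32 = \left(\left(4 + \left(12 + 9\right) 20\right) - 36\right) \left(\left(-11\right) 32\right) = \left(\left(4 + 21 \cdot 20\right) - 36\right) \left(-352\right) = \left(\left(4 + 420\right) - 36\right) \left(-352\right) = \left(424 - 36\right) \left(-352\right) = 388 \left(-352\right) = -136576$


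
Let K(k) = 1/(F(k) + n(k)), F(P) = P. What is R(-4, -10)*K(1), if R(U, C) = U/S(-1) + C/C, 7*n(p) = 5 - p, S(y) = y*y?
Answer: -21/11 ≈ -1.9091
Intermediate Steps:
S(y) = y²
n(p) = 5/7 - p/7 (n(p) = (5 - p)/7 = 5/7 - p/7)
R(U, C) = 1 + U (R(U, C) = U/((-1)²) + C/C = U/1 + 1 = U*1 + 1 = U + 1 = 1 + U)
K(k) = 1/(5/7 + 6*k/7) (K(k) = 1/(k + (5/7 - k/7)) = 1/(5/7 + 6*k/7))
R(-4, -10)*K(1) = (1 - 4)*(7/(5 + 6*1)) = -21/(5 + 6) = -21/11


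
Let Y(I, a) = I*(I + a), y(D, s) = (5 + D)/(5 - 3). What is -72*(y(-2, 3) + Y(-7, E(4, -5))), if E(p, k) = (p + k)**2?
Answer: -3132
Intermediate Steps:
E(p, k) = (k + p)**2
y(D, s) = 5/2 + D/2 (y(D, s) = (5 + D)/2 = (5 + D)*(1/2) = 5/2 + D/2)
-72*(y(-2, 3) + Y(-7, E(4, -5))) = -72*((5/2 + (1/2)*(-2)) - 7*(-7 + (-5 + 4)**2)) = -72*((5/2 - 1) - 7*(-7 + (-1)**2)) = -72*(3/2 - 7*(-7 + 1)) = -72*(3/2 - 7*(-6)) = -72*(3/2 + 42) = -72*87/2 = -3132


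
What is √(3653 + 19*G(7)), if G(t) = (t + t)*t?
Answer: √5515 ≈ 74.263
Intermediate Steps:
G(t) = 2*t² (G(t) = (2*t)*t = 2*t²)
√(3653 + 19*G(7)) = √(3653 + 19*(2*7²)) = √(3653 + 19*(2*49)) = √(3653 + 19*98) = √(3653 + 1862) = √5515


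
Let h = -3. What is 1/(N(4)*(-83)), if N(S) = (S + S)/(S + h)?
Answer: -1/664 ≈ -0.0015060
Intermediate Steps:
N(S) = 2*S/(-3 + S) (N(S) = (S + S)/(S - 3) = (2*S)/(-3 + S) = 2*S/(-3 + S))
1/(N(4)*(-83)) = 1/((2*4/(-3 + 4))*(-83)) = 1/((2*4/1)*(-83)) = 1/((2*4*1)*(-83)) = 1/(8*(-83)) = 1/(-664) = -1/664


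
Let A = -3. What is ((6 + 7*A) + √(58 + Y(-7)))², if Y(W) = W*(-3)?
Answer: (15 - √79)² ≈ 37.354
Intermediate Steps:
Y(W) = -3*W
((6 + 7*A) + √(58 + Y(-7)))² = ((6 + 7*(-3)) + √(58 - 3*(-7)))² = ((6 - 21) + √(58 + 21))² = (-15 + √79)²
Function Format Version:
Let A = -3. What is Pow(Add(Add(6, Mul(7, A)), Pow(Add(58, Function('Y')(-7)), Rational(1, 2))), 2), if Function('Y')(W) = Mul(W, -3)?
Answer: Pow(Add(15, Mul(-1, Pow(79, Rational(1, 2)))), 2) ≈ 37.354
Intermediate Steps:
Function('Y')(W) = Mul(-3, W)
Pow(Add(Add(6, Mul(7, A)), Pow(Add(58, Function('Y')(-7)), Rational(1, 2))), 2) = Pow(Add(Add(6, Mul(7, -3)), Pow(Add(58, Mul(-3, -7)), Rational(1, 2))), 2) = Pow(Add(Add(6, -21), Pow(Add(58, 21), Rational(1, 2))), 2) = Pow(Add(-15, Pow(79, Rational(1, 2))), 2)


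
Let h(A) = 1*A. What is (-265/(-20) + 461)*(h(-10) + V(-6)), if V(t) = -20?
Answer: -28455/2 ≈ -14228.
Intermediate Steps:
h(A) = A
(-265/(-20) + 461)*(h(-10) + V(-6)) = (-265/(-20) + 461)*(-10 - 20) = (-265*(-1/20) + 461)*(-30) = (53/4 + 461)*(-30) = (1897/4)*(-30) = -28455/2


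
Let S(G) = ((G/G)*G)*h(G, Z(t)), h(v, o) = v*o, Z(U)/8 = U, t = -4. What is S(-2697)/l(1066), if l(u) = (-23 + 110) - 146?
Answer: 232761888/59 ≈ 3.9451e+6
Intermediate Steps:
Z(U) = 8*U
h(v, o) = o*v
l(u) = -59 (l(u) = 87 - 146 = -59)
S(G) = -32*G² (S(G) = ((G/G)*G)*((8*(-4))*G) = (1*G)*(-32*G) = G*(-32*G) = -32*G²)
S(-2697)/l(1066) = -32*(-2697)²/(-59) = -32*7273809*(-1/59) = -232761888*(-1/59) = 232761888/59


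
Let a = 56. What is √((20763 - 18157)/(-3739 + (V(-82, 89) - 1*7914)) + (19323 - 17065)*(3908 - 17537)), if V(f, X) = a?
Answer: 4*I*√258677862692695/11597 ≈ 5547.5*I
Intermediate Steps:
V(f, X) = 56
√((20763 - 18157)/(-3739 + (V(-82, 89) - 1*7914)) + (19323 - 17065)*(3908 - 17537)) = √((20763 - 18157)/(-3739 + (56 - 1*7914)) + (19323 - 17065)*(3908 - 17537)) = √(2606/(-3739 + (56 - 7914)) + 2258*(-13629)) = √(2606/(-3739 - 7858) - 30774282) = √(2606/(-11597) - 30774282) = √(2606*(-1/11597) - 30774282) = √(-2606/11597 - 30774282) = √(-356889350960/11597) = 4*I*√258677862692695/11597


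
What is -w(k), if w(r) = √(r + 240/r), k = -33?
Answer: -I*√4873/11 ≈ -6.3461*I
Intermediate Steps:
-w(k) = -√(-33 + 240/(-33)) = -√(-33 + 240*(-1/33)) = -√(-33 - 80/11) = -√(-443/11) = -I*√4873/11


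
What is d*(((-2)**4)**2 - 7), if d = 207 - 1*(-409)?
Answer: 153384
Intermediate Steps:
d = 616 (d = 207 + 409 = 616)
d*(((-2)**4)**2 - 7) = 616*(((-2)**4)**2 - 7) = 616*(16**2 - 7) = 616*(256 - 7) = 616*249 = 153384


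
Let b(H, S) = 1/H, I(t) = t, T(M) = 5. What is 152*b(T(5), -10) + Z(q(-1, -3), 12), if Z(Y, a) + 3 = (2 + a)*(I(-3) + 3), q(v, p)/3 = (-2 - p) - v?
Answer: 137/5 ≈ 27.400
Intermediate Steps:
q(v, p) = -6 - 3*p - 3*v (q(v, p) = 3*((-2 - p) - v) = 3*(-2 - p - v) = -6 - 3*p - 3*v)
Z(Y, a) = -3 (Z(Y, a) = -3 + (2 + a)*(-3 + 3) = -3 + (2 + a)*0 = -3 + 0 = -3)
152*b(T(5), -10) + Z(q(-1, -3), 12) = 152/5 - 3 = 137/5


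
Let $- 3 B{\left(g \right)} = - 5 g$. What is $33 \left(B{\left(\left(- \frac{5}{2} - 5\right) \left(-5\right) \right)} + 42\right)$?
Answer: $\frac{6897}{2} \approx 3448.5$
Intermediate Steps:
$B{\left(g \right)} = \frac{5 g}{3}$ ($B{\left(g \right)} = - \frac{\left(-5\right) g}{3} = \frac{5 g}{3}$)
$33 \left(B{\left(\left(- \frac{5}{2} - 5\right) \left(-5\right) \right)} + 42\right) = 33 \left(\frac{5 \left(- \frac{5}{2} - 5\right) \left(-5\right)}{3} + 42\right) = 33 \left(\frac{5 \left(\left(- \frac{15}{2}\right) \left(-5\right)\right)}{3} + 42\right) = 33 \left(\frac{5}{3} \cdot \frac{75}{2} + 42\right) = 33 \left(\frac{125}{2} + 42\right) = 33 \cdot \frac{209}{2} = \frac{6897}{2}$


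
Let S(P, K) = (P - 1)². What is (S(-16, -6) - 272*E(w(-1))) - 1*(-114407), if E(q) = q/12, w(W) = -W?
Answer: 344020/3 ≈ 1.1467e+5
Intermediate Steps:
S(P, K) = (-1 + P)²
E(q) = q/12 (E(q) = q*(1/12) = q/12)
(S(-16, -6) - 272*E(w(-1))) - 1*(-114407) = ((-1 - 16)² - 68*(-1*(-1))/3) - 1*(-114407) = ((-17)² - 68/3) + 114407 = (289 - 272*1/12) + 114407 = (289 - 68/3) + 114407 = 799/3 + 114407 = 344020/3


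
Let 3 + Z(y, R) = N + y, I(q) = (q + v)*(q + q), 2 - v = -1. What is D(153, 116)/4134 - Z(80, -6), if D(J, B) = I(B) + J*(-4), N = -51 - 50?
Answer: 63106/2067 ≈ 30.530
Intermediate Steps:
v = 3 (v = 2 - 1*(-1) = 2 + 1 = 3)
N = -101
I(q) = 2*q*(3 + q) (I(q) = (q + 3)*(q + q) = (3 + q)*(2*q) = 2*q*(3 + q))
D(J, B) = -4*J + 2*B*(3 + B) (D(J, B) = 2*B*(3 + B) + J*(-4) = 2*B*(3 + B) - 4*J = -4*J + 2*B*(3 + B))
Z(y, R) = -104 + y (Z(y, R) = -3 + (-101 + y) = -104 + y)
D(153, 116)/4134 - Z(80, -6) = (-4*153 + 2*116*(3 + 116))/4134 - (-104 + 80) = (-612 + 2*116*119)*(1/4134) - 1*(-24) = (-612 + 27608)*(1/4134) + 24 = 26996*(1/4134) + 24 = 13498/2067 + 24 = 63106/2067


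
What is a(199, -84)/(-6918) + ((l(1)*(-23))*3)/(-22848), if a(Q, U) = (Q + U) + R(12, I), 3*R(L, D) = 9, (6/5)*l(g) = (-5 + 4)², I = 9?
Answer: -766093/52687488 ≈ -0.014540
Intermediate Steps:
l(g) = ⅚ (l(g) = 5*(-5 + 4)²/6 = (⅚)*(-1)² = (⅚)*1 = ⅚)
R(L, D) = 3 (R(L, D) = (⅓)*9 = 3)
a(Q, U) = 3 + Q + U (a(Q, U) = (Q + U) + 3 = 3 + Q + U)
a(199, -84)/(-6918) + ((l(1)*(-23))*3)/(-22848) = (3 + 199 - 84)/(-6918) + (((⅚)*(-23))*3)/(-22848) = 118*(-1/6918) - 115/6*3*(-1/22848) = -59/3459 - 115/2*(-1/22848) = -59/3459 + 115/45696 = -766093/52687488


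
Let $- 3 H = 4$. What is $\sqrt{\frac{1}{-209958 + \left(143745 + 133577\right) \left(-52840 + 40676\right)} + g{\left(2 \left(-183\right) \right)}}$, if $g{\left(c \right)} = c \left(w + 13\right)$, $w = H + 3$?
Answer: $\frac{i \sqrt{61092519603396031164974}}{3373554766} \approx 73.267 i$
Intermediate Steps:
$H = - \frac{4}{3}$ ($H = \left(- \frac{1}{3}\right) 4 = - \frac{4}{3} \approx -1.3333$)
$w = \frac{5}{3}$ ($w = - \frac{4}{3} + 3 = \frac{5}{3} \approx 1.6667$)
$g{\left(c \right)} = \frac{44 c}{3}$ ($g{\left(c \right)} = c \left(\frac{5}{3} + 13\right) = c \frac{44}{3} = \frac{44 c}{3}$)
$\sqrt{\frac{1}{-209958 + \left(143745 + 133577\right) \left(-52840 + 40676\right)} + g{\left(2 \left(-183\right) \right)}} = \sqrt{\frac{1}{-209958 + \left(143745 + 133577\right) \left(-52840 + 40676\right)} + \frac{44 \cdot 2 \left(-183\right)}{3}} = \sqrt{\frac{1}{-209958 + 277322 \left(-12164\right)} + \frac{44}{3} \left(-366\right)} = \sqrt{\frac{1}{-209958 - 3373344808} - 5368} = \sqrt{\frac{1}{-3373554766} - 5368} = \sqrt{- \frac{1}{3373554766} - 5368} = \sqrt{- \frac{18109241983889}{3373554766}} = \frac{i \sqrt{61092519603396031164974}}{3373554766}$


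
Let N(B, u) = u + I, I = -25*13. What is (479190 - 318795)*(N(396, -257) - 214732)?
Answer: -34535289030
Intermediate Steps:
I = -325
N(B, u) = -325 + u (N(B, u) = u - 325 = -325 + u)
(479190 - 318795)*(N(396, -257) - 214732) = (479190 - 318795)*((-325 - 257) - 214732) = 160395*(-582 - 214732) = 160395*(-215314) = -34535289030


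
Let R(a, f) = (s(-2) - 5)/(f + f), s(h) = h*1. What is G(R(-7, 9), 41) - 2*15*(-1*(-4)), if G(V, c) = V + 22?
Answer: -1771/18 ≈ -98.389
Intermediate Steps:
s(h) = h
R(a, f) = -7/(2*f) (R(a, f) = (-2 - 5)/(f + f) = -7*1/(2*f) = -7/(2*f))
G(V, c) = 22 + V
G(R(-7, 9), 41) - 2*15*(-1*(-4)) = (22 - 7/2/9) - 2*15*(-1*(-4)) = (22 - 7/2*1/9) - 30*4 = (22 - 7/18) - 1*120 = 389/18 - 120 = -1771/18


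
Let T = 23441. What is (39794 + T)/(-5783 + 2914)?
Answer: -63235/2869 ≈ -22.041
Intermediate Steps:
(39794 + T)/(-5783 + 2914) = (39794 + 23441)/(-5783 + 2914) = 63235/(-2869) = 63235*(-1/2869) = -63235/2869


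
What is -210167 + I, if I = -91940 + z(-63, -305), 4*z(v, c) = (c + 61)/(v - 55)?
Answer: -35648565/118 ≈ -3.0211e+5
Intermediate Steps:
z(v, c) = (61 + c)/(4*(-55 + v)) (z(v, c) = ((c + 61)/(v - 55))/4 = ((61 + c)/(-55 + v))/4 = (61 + c)/(4*(-55 + v)))
I = -10848859/118 (I = -91940 + (61 - 305)/(4*(-55 - 63)) = -91940 + (¼)*(-244)/(-118) = -91940 + (¼)*(-1/118)*(-244) = -91940 + 61/118 = -10848859/118 ≈ -91940.)
-210167 + I = -210167 - 10848859/118 = -35648565/118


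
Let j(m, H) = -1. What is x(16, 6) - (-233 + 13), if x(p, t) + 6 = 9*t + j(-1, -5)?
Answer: 267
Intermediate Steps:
x(p, t) = -7 + 9*t (x(p, t) = -6 + (9*t - 1) = -6 + (-1 + 9*t) = -7 + 9*t)
x(16, 6) - (-233 + 13) = (-7 + 9*6) - (-233 + 13) = (-7 + 54) - 1*(-220) = 47 + 220 = 267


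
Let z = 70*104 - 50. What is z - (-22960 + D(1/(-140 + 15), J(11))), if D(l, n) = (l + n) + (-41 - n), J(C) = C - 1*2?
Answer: 3778876/125 ≈ 30231.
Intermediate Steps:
J(C) = -2 + C (J(C) = C - 2 = -2 + C)
z = 7230 (z = 7280 - 50 = 7230)
D(l, n) = -41 + l
z - (-22960 + D(1/(-140 + 15), J(11))) = 7230 - (-22960 + (-41 + 1/(-140 + 15))) = 7230 - (-22960 + (-41 + 1/(-125))) = 7230 - (-22960 + (-41 - 1/125)) = 7230 - (-22960 - 5126/125) = 7230 - 1*(-2875126/125) = 7230 + 2875126/125 = 3778876/125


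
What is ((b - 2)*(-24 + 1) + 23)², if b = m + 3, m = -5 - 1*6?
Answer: 64009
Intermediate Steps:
m = -11 (m = -5 - 6 = -11)
b = -8 (b = -11 + 3 = -8)
((b - 2)*(-24 + 1) + 23)² = ((-8 - 2)*(-24 + 1) + 23)² = (-10*(-23) + 23)² = (230 + 23)² = 253² = 64009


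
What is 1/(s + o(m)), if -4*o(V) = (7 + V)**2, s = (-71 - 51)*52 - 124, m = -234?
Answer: -4/77401 ≈ -5.1679e-5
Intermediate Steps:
s = -6468 (s = -122*52 - 124 = -6344 - 124 = -6468)
o(V) = -(7 + V)**2/4
1/(s + o(m)) = 1/(-6468 - (7 - 234)**2/4) = 1/(-6468 - 1/4*(-227)**2) = 1/(-6468 - 1/4*51529) = 1/(-6468 - 51529/4) = 1/(-77401/4) = -4/77401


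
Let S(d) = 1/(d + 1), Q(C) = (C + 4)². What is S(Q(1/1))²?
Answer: 1/676 ≈ 0.0014793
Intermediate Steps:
Q(C) = (4 + C)²
S(d) = 1/(1 + d)
S(Q(1/1))² = (1/(1 + (4 + 1/1)²))² = (1/(1 + (4 + 1)²))² = (1/(1 + 5²))² = (1/(1 + 25))² = (1/26)² = 1/676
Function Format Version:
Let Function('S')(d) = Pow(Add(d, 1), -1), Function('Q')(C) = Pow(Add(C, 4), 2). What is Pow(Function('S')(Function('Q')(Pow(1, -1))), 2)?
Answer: Rational(1, 676) ≈ 0.0014793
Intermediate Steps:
Function('Q')(C) = Pow(Add(4, C), 2)
Function('S')(d) = Pow(Add(1, d), -1)
Pow(Function('S')(Function('Q')(Pow(1, -1))), 2) = Pow(Pow(Add(1, Pow(Add(4, Pow(1, -1)), 2)), -1), 2) = Pow(Pow(Add(1, Pow(Add(4, 1), 2)), -1), 2) = Pow(Pow(Add(1, Pow(5, 2)), -1), 2) = Pow(Pow(Add(1, 25), -1), 2) = Pow(Pow(26, -1), 2) = Pow(Rational(1, 26), 2) = Rational(1, 676)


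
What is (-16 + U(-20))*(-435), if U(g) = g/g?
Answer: 6525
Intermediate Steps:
U(g) = 1
(-16 + U(-20))*(-435) = (-16 + 1)*(-435) = -15*(-435) = 6525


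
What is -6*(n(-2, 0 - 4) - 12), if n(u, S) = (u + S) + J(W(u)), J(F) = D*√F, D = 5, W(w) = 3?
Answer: 108 - 30*√3 ≈ 56.038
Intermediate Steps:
J(F) = 5*√F
n(u, S) = S + u + 5*√3 (n(u, S) = (u + S) + 5*√3 = (S + u) + 5*√3 = S + u + 5*√3)
-6*(n(-2, 0 - 4) - 12) = -6*(((0 - 4) - 2 + 5*√3) - 12) = -6*((-4 - 2 + 5*√3) - 12) = -6*((-6 + 5*√3) - 12) = -6*(-18 + 5*√3) = 108 - 30*√3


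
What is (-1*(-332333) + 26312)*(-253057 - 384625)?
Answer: -228701460890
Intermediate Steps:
(-1*(-332333) + 26312)*(-253057 - 384625) = (332333 + 26312)*(-637682) = 358645*(-637682) = -228701460890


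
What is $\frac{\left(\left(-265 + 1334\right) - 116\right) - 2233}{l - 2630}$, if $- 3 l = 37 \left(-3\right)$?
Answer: $\frac{1280}{2593} \approx 0.49364$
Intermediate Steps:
$l = 37$ ($l = - \frac{37 \left(-3\right)}{3} = \left(- \frac{1}{3}\right) \left(-111\right) = 37$)
$\frac{\left(\left(-265 + 1334\right) - 116\right) - 2233}{l - 2630} = \frac{\left(\left(-265 + 1334\right) - 116\right) - 2233}{37 - 2630} = \frac{\left(1069 - 116\right) - 2233}{-2593} = \left(953 - 2233\right) \left(- \frac{1}{2593}\right) = \left(-1280\right) \left(- \frac{1}{2593}\right) = \frac{1280}{2593}$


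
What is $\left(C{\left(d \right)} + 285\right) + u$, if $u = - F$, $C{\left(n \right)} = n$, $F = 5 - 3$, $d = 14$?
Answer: $297$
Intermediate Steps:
$F = 2$ ($F = 5 - 3 = 2$)
$u = -2$ ($u = \left(-1\right) 2 = -2$)
$\left(C{\left(d \right)} + 285\right) + u = \left(14 + 285\right) - 2 = 299 - 2 = 297$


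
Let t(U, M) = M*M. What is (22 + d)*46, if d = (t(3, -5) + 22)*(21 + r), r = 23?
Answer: 96140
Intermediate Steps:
t(U, M) = M²
d = 2068 (d = ((-5)² + 22)*(21 + 23) = (25 + 22)*44 = 47*44 = 2068)
(22 + d)*46 = (22 + 2068)*46 = 2090*46 = 96140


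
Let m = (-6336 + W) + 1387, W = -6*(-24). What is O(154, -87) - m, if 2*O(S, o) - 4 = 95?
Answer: 9709/2 ≈ 4854.5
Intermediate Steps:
O(S, o) = 99/2 (O(S, o) = 2 + (½)*95 = 2 + 95/2 = 99/2)
W = 144 (W = -3*(-48) = 144)
m = -4805 (m = (-6336 + 144) + 1387 = -6192 + 1387 = -4805)
O(154, -87) - m = 99/2 - 1*(-4805) = 99/2 + 4805 = 9709/2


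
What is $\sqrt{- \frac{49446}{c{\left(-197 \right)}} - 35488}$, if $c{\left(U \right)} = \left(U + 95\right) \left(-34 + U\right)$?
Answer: $\frac{i \sqrt{60811609551}}{1309} \approx 188.39 i$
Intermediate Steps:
$c{\left(U \right)} = \left(-34 + U\right) \left(95 + U\right)$ ($c{\left(U \right)} = \left(95 + U\right) \left(-34 + U\right) = \left(-34 + U\right) \left(95 + U\right)$)
$\sqrt{- \frac{49446}{c{\left(-197 \right)}} - 35488} = \sqrt{- \frac{49446}{-3230 + \left(-197\right)^{2} + 61 \left(-197\right)} - 35488} = \sqrt{- \frac{49446}{-3230 + 38809 - 12017} - 35488} = \sqrt{- \frac{49446}{23562} - 35488} = \sqrt{\left(-49446\right) \frac{1}{23562} - 35488} = \sqrt{- \frac{2747}{1309} - 35488} = \sqrt{- \frac{46456539}{1309}} = \frac{i \sqrt{60811609551}}{1309}$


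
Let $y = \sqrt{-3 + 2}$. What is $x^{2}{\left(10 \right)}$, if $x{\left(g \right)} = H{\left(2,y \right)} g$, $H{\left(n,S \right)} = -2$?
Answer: $400$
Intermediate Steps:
$y = i$ ($y = \sqrt{-1} = i \approx 1.0 i$)
$x{\left(g \right)} = - 2 g$
$x^{2}{\left(10 \right)} = \left(\left(-2\right) 10\right)^{2} = \left(-20\right)^{2} = 400$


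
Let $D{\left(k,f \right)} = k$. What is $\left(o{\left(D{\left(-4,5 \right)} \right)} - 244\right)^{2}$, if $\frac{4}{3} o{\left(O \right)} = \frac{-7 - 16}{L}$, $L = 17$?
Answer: $\frac{277588921}{4624} \approx 60032.0$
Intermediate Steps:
$o{\left(O \right)} = - \frac{69}{68}$ ($o{\left(O \right)} = \frac{3 \frac{-7 - 16}{17}}{4} = \frac{3 \left(-7 - 16\right) \frac{1}{17}}{4} = \frac{3 \left(\left(-23\right) \frac{1}{17}\right)}{4} = \frac{3}{4} \left(- \frac{23}{17}\right) = - \frac{69}{68}$)
$\left(o{\left(D{\left(-4,5 \right)} \right)} - 244\right)^{2} = \left(- \frac{69}{68} - 244\right)^{2} = \left(- \frac{16661}{68}\right)^{2} = \frac{277588921}{4624}$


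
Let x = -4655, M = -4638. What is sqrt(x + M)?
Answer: I*sqrt(9293) ≈ 96.4*I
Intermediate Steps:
sqrt(x + M) = sqrt(-4655 - 4638) = sqrt(-9293) = I*sqrt(9293)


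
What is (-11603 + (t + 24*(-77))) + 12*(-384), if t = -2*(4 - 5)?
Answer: -18057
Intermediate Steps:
t = 2 (t = -2*(-1) = 2)
(-11603 + (t + 24*(-77))) + 12*(-384) = (-11603 + (2 + 24*(-77))) + 12*(-384) = (-11603 + (2 - 1848)) - 4608 = (-11603 - 1846) - 4608 = -13449 - 4608 = -18057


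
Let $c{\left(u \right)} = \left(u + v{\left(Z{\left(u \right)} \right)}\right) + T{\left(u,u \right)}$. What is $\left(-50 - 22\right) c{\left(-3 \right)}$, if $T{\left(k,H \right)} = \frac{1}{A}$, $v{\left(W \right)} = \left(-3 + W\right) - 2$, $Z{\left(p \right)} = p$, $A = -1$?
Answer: $864$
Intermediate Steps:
$v{\left(W \right)} = -5 + W$
$T{\left(k,H \right)} = -1$ ($T{\left(k,H \right)} = \frac{1}{-1} = -1$)
$c{\left(u \right)} = -6 + 2 u$ ($c{\left(u \right)} = \left(u + \left(-5 + u\right)\right) - 1 = \left(-5 + 2 u\right) - 1 = -6 + 2 u$)
$\left(-50 - 22\right) c{\left(-3 \right)} = \left(-50 - 22\right) \left(-6 + 2 \left(-3\right)\right) = - 72 \left(-6 - 6\right) = \left(-72\right) \left(-12\right) = 864$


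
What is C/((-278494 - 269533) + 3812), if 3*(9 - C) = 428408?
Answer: 428381/1632645 ≈ 0.26238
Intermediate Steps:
C = -428381/3 (C = 9 - 1/3*428408 = 9 - 428408/3 = -428381/3 ≈ -1.4279e+5)
C/((-278494 - 269533) + 3812) = -428381/(3*((-278494 - 269533) + 3812)) = -428381/(3*(-548027 + 3812)) = -428381/3/(-544215) = -428381/3*(-1/544215) = 428381/1632645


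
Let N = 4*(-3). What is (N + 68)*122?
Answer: 6832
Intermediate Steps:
N = -12
(N + 68)*122 = (-12 + 68)*122 = 56*122 = 6832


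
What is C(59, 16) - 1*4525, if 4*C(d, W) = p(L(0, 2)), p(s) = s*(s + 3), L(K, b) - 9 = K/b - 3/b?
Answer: -72085/16 ≈ -4505.3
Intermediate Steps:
L(K, b) = 9 - 3/b + K/b (L(K, b) = 9 + (K/b - 3/b) = 9 + (-3/b + K/b) = 9 - 3/b + K/b)
p(s) = s*(3 + s)
C(d, W) = 315/16 (C(d, W) = (((-3 + 0 + 9*2)/2)*(3 + (-3 + 0 + 9*2)/2))/4 = (((-3 + 0 + 18)/2)*(3 + (-3 + 0 + 18)/2))/4 = (((½)*15)*(3 + (½)*15))/4 = (15*(3 + 15/2)/2)/4 = ((15/2)*(21/2))/4 = (¼)*(315/4) = 315/16)
C(59, 16) - 1*4525 = 315/16 - 1*4525 = 315/16 - 4525 = -72085/16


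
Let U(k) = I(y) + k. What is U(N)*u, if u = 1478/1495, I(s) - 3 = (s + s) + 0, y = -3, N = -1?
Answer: -5912/1495 ≈ -3.9545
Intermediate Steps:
I(s) = 3 + 2*s (I(s) = 3 + ((s + s) + 0) = 3 + (2*s + 0) = 3 + 2*s)
U(k) = -3 + k (U(k) = (3 + 2*(-3)) + k = (3 - 6) + k = -3 + k)
u = 1478/1495 (u = 1478*(1/1495) = 1478/1495 ≈ 0.98863)
U(N)*u = (-3 - 1)*(1478/1495) = -4*1478/1495 = -5912/1495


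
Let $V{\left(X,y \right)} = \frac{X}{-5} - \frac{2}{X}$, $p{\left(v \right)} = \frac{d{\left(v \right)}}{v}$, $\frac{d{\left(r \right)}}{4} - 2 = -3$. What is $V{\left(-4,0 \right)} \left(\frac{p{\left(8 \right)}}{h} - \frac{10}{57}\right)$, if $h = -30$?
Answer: $- \frac{2353}{11400} \approx -0.2064$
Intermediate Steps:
$d{\left(r \right)} = -4$ ($d{\left(r \right)} = 8 + 4 \left(-3\right) = 8 - 12 = -4$)
$p{\left(v \right)} = - \frac{4}{v}$
$V{\left(X,y \right)} = - \frac{2}{X} - \frac{X}{5}$ ($V{\left(X,y \right)} = X \left(- \frac{1}{5}\right) - \frac{2}{X} = - \frac{X}{5} - \frac{2}{X} = - \frac{2}{X} - \frac{X}{5}$)
$V{\left(-4,0 \right)} \left(\frac{p{\left(8 \right)}}{h} - \frac{10}{57}\right) = \left(- \frac{2}{-4} - - \frac{4}{5}\right) \left(\frac{\left(-4\right) \frac{1}{8}}{-30} - \frac{10}{57}\right) = \left(\left(-2\right) \left(- \frac{1}{4}\right) + \frac{4}{5}\right) \left(\left(-4\right) \frac{1}{8} \left(- \frac{1}{30}\right) - \frac{10}{57}\right) = \left(\frac{1}{2} + \frac{4}{5}\right) \left(\left(- \frac{1}{2}\right) \left(- \frac{1}{30}\right) - \frac{10}{57}\right) = \frac{13 \left(\frac{1}{60} - \frac{10}{57}\right)}{10} = \frac{13}{10} \left(- \frac{181}{1140}\right) = - \frac{2353}{11400}$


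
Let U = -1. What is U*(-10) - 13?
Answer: -3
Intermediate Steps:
U*(-10) - 13 = -1*(-10) - 13 = 10 - 13 = -3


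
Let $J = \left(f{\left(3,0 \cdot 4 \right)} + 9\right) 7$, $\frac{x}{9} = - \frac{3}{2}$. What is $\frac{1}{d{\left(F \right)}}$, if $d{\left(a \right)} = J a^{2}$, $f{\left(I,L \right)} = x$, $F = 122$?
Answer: $- \frac{1}{468846} \approx -2.1329 \cdot 10^{-6}$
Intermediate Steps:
$x = - \frac{27}{2}$ ($x = 9 \left(- \frac{3}{2}\right) = - \frac{27}{2} \approx -13.5$)
$f{\left(I,L \right)} = - \frac{27}{2}$
$J = - \frac{63}{2}$ ($J = \left(- \frac{27}{2} + 9\right) 7 = \left(- \frac{9}{2}\right) 7 = - \frac{63}{2} \approx -31.5$)
$d{\left(a \right)} = - \frac{63 a^{2}}{2}$
$\frac{1}{d{\left(F \right)}} = \frac{1}{\left(- \frac{63}{2}\right) 122^{2}} = \frac{1}{\left(- \frac{63}{2}\right) 14884} = \frac{1}{-468846} = - \frac{1}{468846}$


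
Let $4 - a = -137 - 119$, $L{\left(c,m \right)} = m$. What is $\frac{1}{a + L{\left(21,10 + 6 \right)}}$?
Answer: $\frac{1}{276} \approx 0.0036232$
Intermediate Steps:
$a = 260$ ($a = 4 - \left(-137 - 119\right) = 4 - -256 = 4 + 256 = 260$)
$\frac{1}{a + L{\left(21,10 + 6 \right)}} = \frac{1}{260 + \left(10 + 6\right)} = \frac{1}{260 + 16} = \frac{1}{276}$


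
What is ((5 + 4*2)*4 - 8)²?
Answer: 1936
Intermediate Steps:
((5 + 4*2)*4 - 8)² = ((5 + 8)*4 - 8)² = (13*4 - 8)² = (52 - 8)² = 44² = 1936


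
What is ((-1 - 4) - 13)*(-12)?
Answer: 216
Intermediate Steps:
((-1 - 4) - 13)*(-12) = (-5 - 13)*(-12) = -18*(-12) = 216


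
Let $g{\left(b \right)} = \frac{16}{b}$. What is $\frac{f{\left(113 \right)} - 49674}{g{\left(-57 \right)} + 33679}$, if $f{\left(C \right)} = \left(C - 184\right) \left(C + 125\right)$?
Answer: $- \frac{344964}{174517} \approx -1.9767$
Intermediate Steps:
$f{\left(C \right)} = \left(-184 + C\right) \left(125 + C\right)$
$\frac{f{\left(113 \right)} - 49674}{g{\left(-57 \right)} + 33679} = \frac{\left(-23000 + 113^{2} - 6667\right) - 49674}{\frac{16}{-57} + 33679} = \frac{\left(-23000 + 12769 - 6667\right) - 49674}{16 \left(- \frac{1}{57}\right) + 33679} = \frac{-16898 - 49674}{- \frac{16}{57} + 33679} = - \frac{66572}{\frac{1919687}{57}} = \left(-66572\right) \frac{57}{1919687} = - \frac{344964}{174517}$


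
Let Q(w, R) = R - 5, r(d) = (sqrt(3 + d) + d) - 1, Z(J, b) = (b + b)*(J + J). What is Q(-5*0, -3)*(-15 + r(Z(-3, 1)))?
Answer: 224 - 24*I ≈ 224.0 - 24.0*I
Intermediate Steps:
Z(J, b) = 4*J*b (Z(J, b) = (2*b)*(2*J) = 4*J*b)
r(d) = -1 + d + sqrt(3 + d) (r(d) = (d + sqrt(3 + d)) - 1 = -1 + d + sqrt(3 + d))
Q(w, R) = -5 + R
Q(-5*0, -3)*(-15 + r(Z(-3, 1))) = (-5 - 3)*(-15 + (-1 + 4*(-3)*1 + sqrt(3 + 4*(-3)*1))) = -8*(-15 + (-1 - 12 + sqrt(3 - 12))) = -8*(-15 + (-1 - 12 + sqrt(-9))) = -8*(-15 + (-1 - 12 + 3*I)) = -8*(-15 + (-13 + 3*I)) = -8*(-28 + 3*I) = 224 - 24*I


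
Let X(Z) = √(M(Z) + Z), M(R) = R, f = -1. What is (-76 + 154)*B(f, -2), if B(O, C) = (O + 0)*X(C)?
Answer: -156*I ≈ -156.0*I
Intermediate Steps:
X(Z) = √2*√Z (X(Z) = √(Z + Z) = √(2*Z) = √2*√Z)
B(O, C) = O*√2*√C (B(O, C) = (O + 0)*(√2*√C) = O*(√2*√C) = O*√2*√C)
(-76 + 154)*B(f, -2) = (-76 + 154)*(-√2*√(-2)) = 78*(-√2*I*√2) = 78*(-2*I) = -156*I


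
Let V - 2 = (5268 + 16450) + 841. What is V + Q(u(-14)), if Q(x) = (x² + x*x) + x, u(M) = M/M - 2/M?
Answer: 1105673/49 ≈ 22565.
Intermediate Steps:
u(M) = 1 - 2/M
Q(x) = x + 2*x² (Q(x) = (x² + x²) + x = 2*x² + x = x + 2*x²)
V = 22561 (V = 2 + ((5268 + 16450) + 841) = 2 + (21718 + 841) = 2 + 22559 = 22561)
V + Q(u(-14)) = 22561 + ((-2 - 14)/(-14))*(1 + 2*((-2 - 14)/(-14))) = 22561 + (-1/14*(-16))*(1 + 2*(-1/14*(-16))) = 22561 + 8*(1 + 2*(8/7))/7 = 22561 + 8*(1 + 16/7)/7 = 22561 + (8/7)*(23/7) = 22561 + 184/49 = 1105673/49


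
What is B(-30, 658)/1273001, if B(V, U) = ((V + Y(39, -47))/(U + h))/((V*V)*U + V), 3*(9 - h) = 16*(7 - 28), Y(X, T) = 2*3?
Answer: -4/97872651448405 ≈ -4.0869e-14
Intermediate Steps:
Y(X, T) = 6
h = 121 (h = 9 - 16*(7 - 28)/3 = 9 - 16*(-21)/3 = 9 - 1/3*(-336) = 9 + 112 = 121)
B(V, U) = (6 + V)/((121 + U)*(V + U*V**2)) (B(V, U) = ((V + 6)/(U + 121))/((V*V)*U + V) = ((6 + V)/(121 + U))/(V**2*U + V) = ((6 + V)/(121 + U))/(U*V**2 + V) = ((6 + V)/(121 + U))/(V + U*V**2) = (6 + V)/((121 + U)*(V + U*V**2)))
B(-30, 658)/1273001 = ((6 - 30)/((-30)*(121 + 658 - 30*658**2 + 121*658*(-30))))/1273001 = -1/30*(-24)/(121 + 658 - 30*432964 - 2388540)*(1/1273001) = -1/30*(-24)/(121 + 658 - 12988920 - 2388540)*(1/1273001) = -1/30*(-24)/(-15376681)*(1/1273001) = -1/30*(-1/15376681)*(-24)*(1/1273001) = -4/76883405*1/1273001 = -4/97872651448405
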